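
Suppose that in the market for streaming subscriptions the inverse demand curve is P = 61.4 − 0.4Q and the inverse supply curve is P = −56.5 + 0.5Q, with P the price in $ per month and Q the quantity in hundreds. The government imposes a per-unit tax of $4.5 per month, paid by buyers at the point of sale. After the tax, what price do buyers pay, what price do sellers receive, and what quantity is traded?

Inverting to Q(P) form: Qd = 153.5 − 2.5P; Qs = 2P + 113.
Without the tax, 153.5 − 2.5P = 2P + 113 gives 4.5P = 40.5, so P* = $9 and Q* = 131.
With the tax collected from buyers, demand (in seller-price terms) shifts: Qd = 153.5 − 2.5(P + 4.5).
New equilibrium: buyers pay $11, sellers receive $6.5, Q = 126. (Wedge: Pb − Ps = 4.5.)

Buyers pay $11; sellers receive $6.5; quantity = 126.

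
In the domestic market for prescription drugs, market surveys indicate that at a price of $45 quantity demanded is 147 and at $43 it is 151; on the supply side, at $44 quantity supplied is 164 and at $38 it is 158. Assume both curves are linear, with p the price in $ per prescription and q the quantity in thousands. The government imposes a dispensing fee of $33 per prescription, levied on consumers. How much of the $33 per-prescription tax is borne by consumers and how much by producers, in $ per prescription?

Demand slope: (151 − 147)/(43 − 45) = -2, so qd = 237 − 2p.
Supply slope: (158 − 164)/(38 − 44) = 1, so qs = p + 120.
Without the tax, 237 − 2p = p + 120 gives 3p = 117, so p* = $39 and q* = 159.
With the tax collected from consumers, demand (in seller-price terms) shifts: qd = 237 − 2(p + 33).
Solving gives q = 137 with consumers paying $50 and producers receiving $17 (the $33 wedge).
Burden on consumers: $11; on producers: $22. (They sum to $33.)

Consumers bear $11 per prescription; producers bear $22 per prescription.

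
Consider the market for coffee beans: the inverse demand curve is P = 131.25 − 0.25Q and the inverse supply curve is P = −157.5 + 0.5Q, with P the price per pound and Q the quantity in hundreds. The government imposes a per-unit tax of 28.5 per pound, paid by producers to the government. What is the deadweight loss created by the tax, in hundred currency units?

Inverting to Q(P) form: Qd = 525 − 4P; Qs = 2P + 315.
Before the tax: set 525 − 4P = 2P + 315 → P* = 35, Q* = 385.
With the tax collected from producers, supply shifts: Qs = 2(P − 28.5) + 315.
Solving gives Q = 347 with consumers paying 44.5 and producers receiving 16 (the 28.5 wedge).
Quantity falls by |ΔQ| = |385 − 347| = 38.
DWL = ½ · t · |ΔQ| = ½ · 28.5 · 38 = 541.5.

Deadweight loss = 541.5 hundred.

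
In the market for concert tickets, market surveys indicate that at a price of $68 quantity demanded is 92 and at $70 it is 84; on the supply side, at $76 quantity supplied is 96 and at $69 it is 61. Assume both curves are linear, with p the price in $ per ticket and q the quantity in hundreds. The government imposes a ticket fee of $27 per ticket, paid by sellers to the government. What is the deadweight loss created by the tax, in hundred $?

Demand slope: (84 − 92)/(70 − 68) = -4, so qd = 364 − 4p.
Supply slope: (61 − 96)/(69 − 76) = 5, so qs = 5p − 284.
Before the tax: set 364 − 4p = 5p − 284 → p* = $72, q* = 76.
With the tax collected from sellers, supply shifts: qs = 5(p − 27) − 284.
New equilibrium: consumers pay $87, sellers receive $60, q = 16. (Wedge: pb − ps = 27.)
Quantity falls by |ΔQ| = |76 − 16| = 60.
DWL = ½ · t · |ΔQ| = ½ · 27 · 60 = $810.

Deadweight loss = $810 hundred.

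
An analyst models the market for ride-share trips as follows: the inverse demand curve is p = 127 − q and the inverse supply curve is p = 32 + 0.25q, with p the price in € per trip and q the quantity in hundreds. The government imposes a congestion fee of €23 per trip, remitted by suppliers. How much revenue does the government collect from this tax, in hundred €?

Inverting to q(p) form: qd = 127 − p; qs = 4p − 128.
Without the tax, 127 − p = 4p − 128 gives 5p = 255, so p* = €51 and q* = 76.
With the tax collected from suppliers, supply shifts: qs = 4(p − 23) − 128.
Solving gives q = 57.6 with buyers paying €69.4 and suppliers receiving €46.4 (the €23 wedge).
Revenue = t · Q = 23 · 57.6 = €1324.8.

Tax revenue = €1324.8 hundred.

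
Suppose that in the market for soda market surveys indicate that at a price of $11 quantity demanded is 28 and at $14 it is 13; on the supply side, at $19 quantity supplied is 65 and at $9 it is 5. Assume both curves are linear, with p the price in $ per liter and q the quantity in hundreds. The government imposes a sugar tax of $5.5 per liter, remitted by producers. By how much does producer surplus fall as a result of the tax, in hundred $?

Demand slope: (13 − 28)/(14 − 11) = -5, so qd = 83 − 5p.
Supply slope: (5 − 65)/(9 − 19) = 6, so qs = 6p − 49.
Before the tax: set 83 − 5p = 6p − 49 → p* = $12, q* = 23.
With the tax collected from producers, supply shifts: qs = 6(p − 5.5) − 49.
Solving gives q = 8 with consumers paying $15 and producers receiving $9.5 (the $5.5 wedge).
ΔPS is the trapezoid between Q = 8 and Q = 23 of height $2.5: ½ · (23 + 8) · 2.5 = $38.75.

Producer surplus falls by $38.75 hundred.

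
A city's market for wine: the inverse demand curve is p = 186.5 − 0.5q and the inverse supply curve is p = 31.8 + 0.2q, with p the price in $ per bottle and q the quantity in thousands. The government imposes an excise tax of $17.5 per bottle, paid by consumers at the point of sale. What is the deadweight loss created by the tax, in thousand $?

Inverting to q(p) form: qd = 373 − 2p; qs = 5p − 159.
Without the tax, 373 − 2p = 5p − 159 gives 7p = 532, so p* = $76 and q* = 221.
With the tax collected from consumers, demand (in seller-price terms) shifts: qd = 373 − 2(p + 17.5).
Solving gives q = 196 with consumers paying $88.5 and producers receiving $71 (the $17.5 wedge).
Quantity falls by |ΔQ| = |221 − 196| = 25.
DWL = ½ · t · |ΔQ| = ½ · 17.5 · 25 = $218.75.

Deadweight loss = $218.75 thousand.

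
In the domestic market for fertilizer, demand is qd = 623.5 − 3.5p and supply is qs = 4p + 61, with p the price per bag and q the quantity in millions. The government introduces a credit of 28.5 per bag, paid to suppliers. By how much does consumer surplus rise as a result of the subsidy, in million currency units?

Without the subsidy, 623.5 − 3.5p = 4p + 61 gives 7.5p = 562.5, so p* = 75 and q* = 361.
With a per-unit subsidy paid to suppliers, each receives p + 28.5 per unit sold, so supply becomes qs = 4(p + 28.5) + 61.
Solving gives q = 414.2 with consumers paying 59.8 and suppliers receiving 88.3 (the 28.5 wedge).
ΔCS is the trapezoid between Q = 414.2 and Q = 361 of height 15.2: ½ · (361 + 414.2) · 15.2 = 5891.52.

Consumer surplus rises by 5891.52 million.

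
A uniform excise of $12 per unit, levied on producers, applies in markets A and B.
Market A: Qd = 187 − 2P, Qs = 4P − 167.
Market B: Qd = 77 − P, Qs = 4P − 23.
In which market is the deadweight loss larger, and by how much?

Market A, by $38.4.

Market A: pre-tax P* = $59, Q* = 69; post-tax Q = 53; deadweight loss = $96.
Market B: pre-tax P* = $20, Q* = 57; post-tax Q = 47.4; deadweight loss = $57.6.
Difference: $96 vs $57.6 → market A is larger by $38.4.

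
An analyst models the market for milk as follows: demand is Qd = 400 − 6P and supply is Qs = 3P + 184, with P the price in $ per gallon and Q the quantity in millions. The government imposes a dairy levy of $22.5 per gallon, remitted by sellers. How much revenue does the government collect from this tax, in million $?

Without the tax, 400 − 6P = 3P + 184 gives 9P = 216, so P* = $24 and Q* = 256.
With the tax collected from sellers, supply shifts: Qs = 3(P − 22.5) + 184.
Solving gives Q = 211 with buyers paying $31.5 and sellers receiving $9 (the $22.5 wedge).
Revenue = t · Q = 22.5 · 211 = $4747.5.

Tax revenue = $4747.5 million.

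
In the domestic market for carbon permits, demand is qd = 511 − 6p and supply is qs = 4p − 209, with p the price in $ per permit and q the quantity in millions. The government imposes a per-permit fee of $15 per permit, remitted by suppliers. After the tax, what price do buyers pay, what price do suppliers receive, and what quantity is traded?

Buyers pay $78; suppliers receive $63; quantity = 43.

Without the tax, 511 − 6p = 4p − 209 gives 10p = 720, so p* = $72 and q* = 79.
With the tax collected from suppliers, supply shifts: qs = 4(p − 15) − 209.
Solving gives q = 43 with buyers paying $78 and suppliers receiving $63 (the $15 wedge).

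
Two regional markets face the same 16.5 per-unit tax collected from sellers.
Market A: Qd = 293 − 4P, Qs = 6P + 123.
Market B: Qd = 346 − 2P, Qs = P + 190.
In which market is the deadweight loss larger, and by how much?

Market A: pre-tax P* = 17, Q* = 225; post-tax Q = 185.4; deadweight loss = 326.7.
Market B: pre-tax P* = 52, Q* = 242; post-tax Q = 231; deadweight loss = 90.75.
Difference: 326.7 vs 90.75 → market A is larger by 235.95.

Market A, by 235.95.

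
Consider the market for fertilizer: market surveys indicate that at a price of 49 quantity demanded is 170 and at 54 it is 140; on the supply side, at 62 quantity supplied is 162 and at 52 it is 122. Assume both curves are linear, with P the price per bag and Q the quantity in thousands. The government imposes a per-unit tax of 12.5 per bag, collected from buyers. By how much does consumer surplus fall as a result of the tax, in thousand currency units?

Consumer surplus falls by 595 thousand.

Demand slope: (140 − 170)/(54 − 49) = -6, so Qd = 464 − 6P.
Supply slope: (122 − 162)/(52 − 62) = 4, so Qs = 4P − 86.
Before the tax: set 464 − 6P = 4P − 86 → P* = 55, Q* = 134.
With the tax collected from buyers, demand (in seller-price terms) shifts: Qd = 464 − 6(P + 12.5).
Solving gives Q = 104 with buyers paying 60 and producers receiving 47.5 (the 12.5 wedge).
ΔCS is the trapezoid between Q = 104 and Q = 134 of height 5: ½ · (134 + 104) · 5 = 595.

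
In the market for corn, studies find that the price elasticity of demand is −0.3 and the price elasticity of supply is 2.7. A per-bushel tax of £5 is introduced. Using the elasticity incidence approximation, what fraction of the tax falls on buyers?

Incidence ratio: buyers' share ≈ εs / (εs + |εd|) = 2.7 / (2.7 + 0.3) = 0.9.
Supply is the more elastic side, so buyers bear the larger share.

Buyers' share ≈ 0.9.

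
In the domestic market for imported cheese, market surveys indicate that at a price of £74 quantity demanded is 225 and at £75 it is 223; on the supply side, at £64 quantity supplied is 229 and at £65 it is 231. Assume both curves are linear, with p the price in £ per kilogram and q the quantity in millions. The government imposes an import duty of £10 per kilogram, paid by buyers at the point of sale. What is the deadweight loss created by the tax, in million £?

Demand slope: (223 − 225)/(75 − 74) = -2, so qd = 373 − 2p.
Supply slope: (231 − 229)/(65 − 64) = 2, so qs = 2p + 101.
Without the tax, 373 − 2p = 2p + 101 gives 4p = 272, so p* = £68 and q* = 237.
With the tax collected from buyers, demand (in seller-price terms) shifts: qd = 373 − 2(p + 10).
Solving gives q = 227 with buyers paying £73 and suppliers receiving £63 (the £10 wedge).
Quantity falls by |ΔQ| = |237 − 227| = 10.
DWL = ½ · t · |ΔQ| = ½ · 10 · 10 = £50.

Deadweight loss = £50 million.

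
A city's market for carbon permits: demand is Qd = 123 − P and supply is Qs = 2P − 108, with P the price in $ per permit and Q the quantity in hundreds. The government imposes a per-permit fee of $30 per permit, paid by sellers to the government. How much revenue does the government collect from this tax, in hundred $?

Without the tax, 123 − P = 2P − 108 gives 3P = 231, so P* = $77 and Q* = 46.
With the tax collected from sellers, supply shifts: Qs = 2(P − 30) − 108.
Solving gives Q = 26 with buyers paying $97 and sellers receiving $67 (the $30 wedge).
Revenue = t · Q = 30 · 26 = $780.

Tax revenue = $780 hundred.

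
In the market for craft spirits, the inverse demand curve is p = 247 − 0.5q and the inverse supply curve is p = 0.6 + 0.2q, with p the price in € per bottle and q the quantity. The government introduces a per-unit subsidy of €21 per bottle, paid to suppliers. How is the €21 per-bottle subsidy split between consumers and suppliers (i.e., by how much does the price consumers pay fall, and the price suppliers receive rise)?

Consumers gain €15 per bottle; suppliers gain €6 per bottle.

Rewrite in direct form: qd = 494 − 2p and qs = 5p − 3.
Without the subsidy, 494 − 2p = 5p − 3 gives 7p = 497, so p* = €71 and q* = 352.
With a per-unit subsidy paid to suppliers, each receives p + 21 per unit sold, so supply becomes qs = 5(p + 21) − 3.
New equilibrium: consumers pay €56, suppliers receive €77, q = 382. (Wedge: pb − ps = −21.)
Gain to consumers: €15; to suppliers: €6. (They sum to €21.)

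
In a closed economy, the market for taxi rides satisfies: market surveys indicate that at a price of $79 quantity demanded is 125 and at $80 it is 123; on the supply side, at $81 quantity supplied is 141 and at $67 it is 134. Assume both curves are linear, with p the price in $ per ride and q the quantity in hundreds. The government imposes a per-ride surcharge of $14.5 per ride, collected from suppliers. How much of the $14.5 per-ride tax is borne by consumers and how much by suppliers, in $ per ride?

Demand slope: (123 − 125)/(80 − 79) = -2, so qd = 283 − 2p.
Supply slope: (134 − 141)/(67 − 81) = 0.5, so qs = 0.5p + 100.5.
Without the tax, 283 − 2p = 0.5p + 100.5 gives 2.5p = 182.5, so p* = $73 and q* = 137.
With the tax collected from suppliers, supply shifts: qs = 0.5(p − 14.5) + 100.5.
New equilibrium: consumers pay $75.9, suppliers receive $61.4, q = 131.2. (Wedge: pb − ps = 14.5.)
Burden on consumers: $2.9; on suppliers: $11.6. (They sum to $14.5.)
The less price-elastic side of the market bears the larger share of a per-unit tax.

Consumers bear $2.9 per ride; suppliers bear $11.6 per ride.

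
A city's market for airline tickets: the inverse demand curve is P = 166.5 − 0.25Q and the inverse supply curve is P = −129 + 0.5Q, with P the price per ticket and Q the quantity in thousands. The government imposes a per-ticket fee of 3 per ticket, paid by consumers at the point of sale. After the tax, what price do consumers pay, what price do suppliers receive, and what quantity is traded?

Consumers pay 69; suppliers receive 66; quantity = 390.

Rewrite in direct form: Qd = 666 − 4P and Qs = 2P + 258.
Without the tax, 666 − 4P = 2P + 258 gives 6P = 408, so P* = 68 and Q* = 394.
With the tax collected from consumers, demand (in seller-price terms) shifts: Qd = 666 − 4(P + 3).
Solving gives Q = 390 with consumers paying 69 and suppliers receiving 66 (the 3 wedge).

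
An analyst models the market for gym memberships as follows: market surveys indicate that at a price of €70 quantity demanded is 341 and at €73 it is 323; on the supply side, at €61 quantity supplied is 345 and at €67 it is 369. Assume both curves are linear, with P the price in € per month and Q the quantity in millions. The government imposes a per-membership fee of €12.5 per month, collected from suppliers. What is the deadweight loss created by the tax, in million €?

Deadweight loss = €187.5 million.

Demand slope: (323 − 341)/(73 − 70) = -6, so Qd = 761 − 6P.
Supply slope: (369 − 345)/(67 − 61) = 4, so Qs = 4P + 101.
Without the tax, 761 − 6P = 4P + 101 gives 10P = 660, so P* = €66 and Q* = 365.
With the tax collected from suppliers, supply shifts: Qs = 4(P − 12.5) + 101.
Solving gives Q = 335 with consumers paying €71 and suppliers receiving €58.5 (the €12.5 wedge).
Quantity falls by |ΔQ| = |365 − 335| = 30.
DWL = ½ · t · |ΔQ| = ½ · 12.5 · 30 = €187.5.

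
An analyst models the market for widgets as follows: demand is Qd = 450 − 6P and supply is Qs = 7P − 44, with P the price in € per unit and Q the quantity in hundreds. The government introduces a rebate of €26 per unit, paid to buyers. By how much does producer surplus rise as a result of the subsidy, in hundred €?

Before the subsidy: set 450 − 6P = 7P − 44 → P* = €38, Q* = 222.
With a per-unit subsidy paid to buyers, each effectively pays P − 26, so demand becomes Qd = 450 − 6(P − 26).
New equilibrium: buyers pay €24, sellers receive €50, Q = 306. (Wedge: Pb − Ps = −26.)
ΔPS is the trapezoid between Q = 306 and Q = 222 of height €12: ½ · (222 + 306) · 12 = €3168.

Producer surplus rises by €3168 hundred.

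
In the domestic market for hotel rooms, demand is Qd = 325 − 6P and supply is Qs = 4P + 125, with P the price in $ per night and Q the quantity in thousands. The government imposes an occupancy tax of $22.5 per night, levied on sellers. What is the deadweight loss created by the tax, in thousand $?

Deadweight loss = $607.5 thousand.

Before the tax: set 325 − 6P = 4P + 125 → P* = $20, Q* = 205.
With the tax collected from sellers, supply shifts: Qs = 4(P − 22.5) + 125.
Solving gives Q = 151 with consumers paying $29 and sellers receiving $6.5 (the $22.5 wedge).
Quantity falls by |ΔQ| = |205 − 151| = 54.
DWL = ½ · t · |ΔQ| = ½ · 22.5 · 54 = $607.5.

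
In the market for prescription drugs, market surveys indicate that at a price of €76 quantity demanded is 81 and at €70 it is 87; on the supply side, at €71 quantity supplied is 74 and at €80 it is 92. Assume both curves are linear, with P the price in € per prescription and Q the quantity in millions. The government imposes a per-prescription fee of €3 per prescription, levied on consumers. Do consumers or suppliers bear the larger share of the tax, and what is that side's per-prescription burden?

Consumers bear the larger share: €2 per prescription.

Demand slope: (87 − 81)/(70 − 76) = -1, so Qd = 157 − P.
Supply slope: (92 − 74)/(80 − 71) = 2, so Qs = 2P − 68.
Without the tax, 157 − P = 2P − 68 gives 3P = 225, so P* = €75 and Q* = 82.
With the tax collected from consumers, demand (in seller-price terms) shifts: Qd = 157 − (P + 3).
Solving gives Q = 80 with consumers paying €77 and suppliers receiving €74 (the €3 wedge).
Per-prescription burden: consumers €2, suppliers €1.
Consumers take the larger share because demand is less price-elastic here (demand slope 1 vs supply slope 2).
The less price-elastic side of the market bears the larger share of a per-unit tax.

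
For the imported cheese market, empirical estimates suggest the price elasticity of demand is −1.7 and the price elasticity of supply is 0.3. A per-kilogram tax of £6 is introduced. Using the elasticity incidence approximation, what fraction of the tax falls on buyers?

Incidence ratio: buyers' share ≈ εs / (εs + |εd|) = 0.3 / (0.3 + 1.7) = 0.15.
Supply is the less elastic side, so buyers bear the smaller share.

Buyers' share ≈ 0.15.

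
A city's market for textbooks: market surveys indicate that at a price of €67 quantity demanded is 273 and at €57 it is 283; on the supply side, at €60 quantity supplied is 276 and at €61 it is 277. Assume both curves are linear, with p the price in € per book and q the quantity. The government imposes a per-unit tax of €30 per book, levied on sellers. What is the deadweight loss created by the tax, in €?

Demand slope: (283 − 273)/(57 − 67) = -1, so qd = 340 − p.
Supply slope: (277 − 276)/(61 − 60) = 1, so qs = p + 216.
Before the tax: set 340 − p = p + 216 → p* = €62, q* = 278.
With the tax collected from sellers, supply shifts: qs = (p − 30) + 216.
Solving gives q = 263 with consumers paying €77 and sellers receiving €47 (the €30 wedge).
Quantity falls by |ΔQ| = |278 − 263| = 15.
DWL = ½ · t · |ΔQ| = ½ · 30 · 15 = €225.

Deadweight loss = €225.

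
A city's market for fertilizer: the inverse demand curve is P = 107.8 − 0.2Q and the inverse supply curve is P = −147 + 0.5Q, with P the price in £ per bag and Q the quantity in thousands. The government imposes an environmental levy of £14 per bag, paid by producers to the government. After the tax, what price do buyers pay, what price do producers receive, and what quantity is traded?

Buyers pay £39; producers receive £25; quantity = 344.

Inverting to Q(P) form: Qd = 539 − 5P; Qs = 2P + 294.
Before the tax: set 539 − 5P = 2P + 294 → P* = £35, Q* = 364.
With the tax collected from producers, supply shifts: Qs = 2(P − 14) + 294.
New equilibrium: buyers pay £39, producers receive £25, Q = 344. (Wedge: Pb − Ps = 14.)
The less price-elastic side of the market bears the larger share of a per-unit tax.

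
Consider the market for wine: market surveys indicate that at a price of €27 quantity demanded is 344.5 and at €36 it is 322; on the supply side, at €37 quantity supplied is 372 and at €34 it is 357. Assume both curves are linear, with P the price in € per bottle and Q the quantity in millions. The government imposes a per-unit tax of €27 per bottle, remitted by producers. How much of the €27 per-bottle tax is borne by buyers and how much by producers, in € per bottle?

Demand slope: (322 − 344.5)/(36 − 27) = -2.5, so Qd = 412 − 2.5P.
Supply slope: (357 − 372)/(34 − 37) = 5, so Qs = 5P + 187.
Before the tax: set 412 − 2.5P = 5P + 187 → P* = €30, Q* = 337.
With the tax collected from producers, supply shifts: Qs = 5(P − 27) + 187.
Solving gives Q = 292 with buyers paying €48 and producers receiving €21 (the €27 wedge).
Burden on buyers: €18; on producers: €9. (They sum to €27.)
The less price-elastic side of the market bears the larger share of a per-unit tax.

Buyers bear €18 per bottle; producers bear €9 per bottle.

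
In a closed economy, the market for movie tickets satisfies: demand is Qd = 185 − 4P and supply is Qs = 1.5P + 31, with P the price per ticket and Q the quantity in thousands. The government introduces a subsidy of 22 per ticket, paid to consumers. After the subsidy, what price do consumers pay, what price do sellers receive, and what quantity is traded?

Before the subsidy: set 185 − 4P = 1.5P + 31 → P* = 28, Q* = 73.
With a per-unit subsidy paid to consumers, each effectively pays P − 22, so demand becomes Qd = 185 − 4(P − 22).
New equilibrium: consumers pay 22, sellers receive 44, Q = 97. (Wedge: Pb − Ps = −22.)

Consumers pay 22; sellers receive 44; quantity = 97.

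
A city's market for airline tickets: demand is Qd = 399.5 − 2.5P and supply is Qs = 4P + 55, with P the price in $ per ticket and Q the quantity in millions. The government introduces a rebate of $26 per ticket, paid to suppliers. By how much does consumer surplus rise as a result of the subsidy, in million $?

Consumer surplus rises by $4592 million.

Without the subsidy, 399.5 − 2.5P = 4P + 55 gives 6.5P = 344.5, so P* = $53 and Q* = 267.
With a per-unit subsidy paid to suppliers, each receives P + 26 per unit sold, so supply becomes Qs = 4(P + 26) + 55.
Solving gives Q = 307 with consumers paying $37 and suppliers receiving $63 (the $26 wedge).
ΔCS is the trapezoid between Q = 307 and Q = 267 of height $16: ½ · (267 + 307) · 16 = $4592.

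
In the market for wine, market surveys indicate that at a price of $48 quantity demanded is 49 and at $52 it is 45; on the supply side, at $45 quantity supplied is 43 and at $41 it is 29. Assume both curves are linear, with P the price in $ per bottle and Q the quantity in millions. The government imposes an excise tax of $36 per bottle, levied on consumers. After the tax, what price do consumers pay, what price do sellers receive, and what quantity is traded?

Demand slope: (45 − 49)/(52 − 48) = -1, so Qd = 97 − P.
Supply slope: (29 − 43)/(41 − 45) = 3.5, so Qs = 3.5P − 114.5.
Before the tax: set 97 − P = 3.5P − 114.5 → P* = $47, Q* = 50.
With the tax collected from consumers, demand (in seller-price terms) shifts: Qd = 97 − (P + 36).
Solving gives Q = 22 with consumers paying $75 and sellers receiving $39 (the $36 wedge).

Consumers pay $75; sellers receive $39; quantity = 22.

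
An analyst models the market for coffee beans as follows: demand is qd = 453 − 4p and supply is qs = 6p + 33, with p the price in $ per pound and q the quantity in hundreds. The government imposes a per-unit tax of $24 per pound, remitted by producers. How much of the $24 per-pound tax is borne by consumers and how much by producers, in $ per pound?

Without the tax, 453 − 4p = 6p + 33 gives 10p = 420, so p* = $42 and q* = 285.
With the tax collected from producers, supply shifts: qs = 6(p − 24) + 33.
Solving gives q = 227.4 with consumers paying $56.4 and producers receiving $32.4 (the $24 wedge).
Burden on consumers: $14.4; on producers: $9.6. (They sum to $24.)

Consumers bear $14.4 per pound; producers bear $9.6 per pound.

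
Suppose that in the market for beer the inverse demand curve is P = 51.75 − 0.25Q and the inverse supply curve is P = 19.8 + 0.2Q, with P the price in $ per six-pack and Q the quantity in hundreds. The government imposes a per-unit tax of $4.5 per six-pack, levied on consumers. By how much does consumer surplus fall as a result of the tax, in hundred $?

Consumer surplus falls by $165 hundred.

Inverting to Q(P) form: Qd = 207 − 4P; Qs = 5P − 99.
Before the tax: set 207 − 4P = 5P − 99 → P* = $34, Q* = 71.
With the tax collected from consumers, demand (in seller-price terms) shifts: Qd = 207 − 4(P + 4.5).
New equilibrium: consumers pay $36.5, sellers receive $32, Q = 61. (Wedge: Pb − Ps = 4.5.)
ΔCS is the trapezoid between Q = 61 and Q = 71 of height $2.5: ½ · (71 + 61) · 2.5 = $165.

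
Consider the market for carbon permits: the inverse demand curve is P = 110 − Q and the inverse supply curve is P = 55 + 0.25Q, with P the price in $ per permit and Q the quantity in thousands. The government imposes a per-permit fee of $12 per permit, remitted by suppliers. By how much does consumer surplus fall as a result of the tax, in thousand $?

Inverting to Q(P) form: Qd = 110 − P; Qs = 4P − 220.
Before the tax: set 110 − P = 4P − 220 → P* = $66, Q* = 44.
With the tax collected from suppliers, supply shifts: Qs = 4(P − 12) − 220.
New equilibrium: buyers pay $75.6, suppliers receive $63.6, Q = 34.4. (Wedge: Pb − Ps = 12.)
ΔCS is the trapezoid between Q = 34.4 and Q = 44 of height $9.6: ½ · (44 + 34.4) · 9.6 = $376.32.

Consumer surplus falls by $376.32 thousand.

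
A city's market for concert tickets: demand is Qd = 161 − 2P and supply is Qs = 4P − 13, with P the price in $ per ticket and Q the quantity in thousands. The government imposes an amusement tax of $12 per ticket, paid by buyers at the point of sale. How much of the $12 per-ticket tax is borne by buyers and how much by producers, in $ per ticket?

Buyers bear $8 per ticket; producers bear $4 per ticket.

Before the tax: set 161 − 2P = 4P − 13 → P* = $29, Q* = 103.
With the tax collected from buyers, demand (in seller-price terms) shifts: Qd = 161 − 2(P + 12).
Solving gives Q = 87 with buyers paying $37 and producers receiving $25 (the $12 wedge).
Burden on buyers: $8; on producers: $4. (They sum to $12.)
The less price-elastic side of the market bears the larger share of a per-unit tax.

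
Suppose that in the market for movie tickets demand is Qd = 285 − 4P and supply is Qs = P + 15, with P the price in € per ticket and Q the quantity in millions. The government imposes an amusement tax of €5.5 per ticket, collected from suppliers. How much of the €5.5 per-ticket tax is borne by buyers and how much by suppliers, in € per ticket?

Buyers bear €1.1 per ticket; suppliers bear €4.4 per ticket.

Before the tax: set 285 − 4P = P + 15 → P* = €54, Q* = 69.
With the tax collected from suppliers, supply shifts: Qs = (P − 5.5) + 15.
New equilibrium: buyers pay €55.1, suppliers receive €49.6, Q = 64.6. (Wedge: Pb − Ps = 5.5.)
Burden on buyers: €1.1; on suppliers: €4.4. (They sum to €5.5.)
The less price-elastic side of the market bears the larger share of a per-unit tax.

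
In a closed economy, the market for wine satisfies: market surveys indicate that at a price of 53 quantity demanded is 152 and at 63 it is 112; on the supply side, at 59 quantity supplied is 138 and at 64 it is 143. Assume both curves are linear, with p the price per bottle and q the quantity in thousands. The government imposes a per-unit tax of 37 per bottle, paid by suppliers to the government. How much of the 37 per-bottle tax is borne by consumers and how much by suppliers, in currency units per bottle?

Consumers bear 7.4 per bottle; suppliers bear 29.6 per bottle.

Demand slope: (112 − 152)/(63 − 53) = -4, so qd = 364 − 4p.
Supply slope: (143 − 138)/(64 − 59) = 1, so qs = p + 79.
Without the tax, 364 − 4p = p + 79 gives 5p = 285, so p* = 57 and q* = 136.
With the tax collected from suppliers, supply shifts: qs = (p − 37) + 79.
Solving gives q = 106.4 with consumers paying 64.4 and suppliers receiving 27.4 (the 37 wedge).
Burden on consumers: 7.4; on suppliers: 29.6. (They sum to 37.)
The less price-elastic side of the market bears the larger share of a per-unit tax.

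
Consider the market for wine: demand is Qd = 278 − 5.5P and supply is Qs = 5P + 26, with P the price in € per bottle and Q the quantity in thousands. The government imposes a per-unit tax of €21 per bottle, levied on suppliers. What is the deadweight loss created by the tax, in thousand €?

Deadweight loss = €577.5 thousand.

Without the tax, 278 − 5.5P = 5P + 26 gives 10.5P = 252, so P* = €24 and Q* = 146.
With the tax collected from suppliers, supply shifts: Qs = 5(P − 21) + 26.
Solving gives Q = 91 with consumers paying €34 and suppliers receiving €13 (the €21 wedge).
Quantity falls by |ΔQ| = |146 − 91| = 55.
DWL = ½ · t · |ΔQ| = ½ · 21 · 55 = €577.5.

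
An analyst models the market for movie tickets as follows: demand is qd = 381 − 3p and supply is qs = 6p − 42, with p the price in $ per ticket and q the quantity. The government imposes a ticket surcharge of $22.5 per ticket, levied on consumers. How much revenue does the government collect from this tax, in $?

Without the tax, 381 − 3p = 6p − 42 gives 9p = 423, so p* = $47 and q* = 240.
With the tax collected from consumers, demand (in seller-price terms) shifts: qd = 381 − 3(p + 22.5).
Solving gives q = 195 with consumers paying $62 and suppliers receiving $39.5 (the $22.5 wedge).
Revenue = t · Q = 22.5 · 195 = $4387.5.

Tax revenue = $4387.5.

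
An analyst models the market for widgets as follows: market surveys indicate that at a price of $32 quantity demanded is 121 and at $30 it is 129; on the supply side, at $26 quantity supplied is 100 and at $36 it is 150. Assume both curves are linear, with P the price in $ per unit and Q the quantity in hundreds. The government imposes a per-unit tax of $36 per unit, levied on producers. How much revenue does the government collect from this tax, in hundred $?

Tax revenue = $1620 hundred.

Demand slope: (129 − 121)/(30 − 32) = -4, so Qd = 249 − 4P.
Supply slope: (150 − 100)/(36 − 26) = 5, so Qs = 5P − 30.
Before the tax: set 249 − 4P = 5P − 30 → P* = $31, Q* = 125.
With the tax collected from producers, supply shifts: Qs = 5(P − 36) − 30.
Solving gives Q = 45 with buyers paying $51 and producers receiving $15 (the $36 wedge).
Revenue = t · Q = 36 · 45 = $1620.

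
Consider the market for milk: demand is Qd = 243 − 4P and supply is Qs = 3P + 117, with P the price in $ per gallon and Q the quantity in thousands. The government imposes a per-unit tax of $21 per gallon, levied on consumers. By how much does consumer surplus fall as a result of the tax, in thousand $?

Without the tax, 243 − 4P = 3P + 117 gives 7P = 126, so P* = $18 and Q* = 171.
With the tax collected from consumers, demand (in seller-price terms) shifts: Qd = 243 − 4(P + 21).
New equilibrium: consumers pay $27, producers receive $6, Q = 135. (Wedge: Pb − Ps = 21.)
ΔCS is the trapezoid between Q = 135 and Q = 171 of height $9: ½ · (171 + 135) · 9 = $1377.

Consumer surplus falls by $1377 thousand.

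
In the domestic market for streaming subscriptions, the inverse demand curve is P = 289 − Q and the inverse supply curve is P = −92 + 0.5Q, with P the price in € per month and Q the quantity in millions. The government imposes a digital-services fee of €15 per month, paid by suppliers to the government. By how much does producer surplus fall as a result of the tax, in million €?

Producer surplus falls by €1245 million.

Inverting to Q(P) form: Qd = 289 − P; Qs = 2P + 184.
Before the tax: set 289 − P = 2P + 184 → P* = €35, Q* = 254.
With the tax collected from suppliers, supply shifts: Qs = 2(P − 15) + 184.
Solving gives Q = 244 with consumers paying €45 and suppliers receiving €30 (the €15 wedge).
ΔPS is the trapezoid between Q = 244 and Q = 254 of height €5: ½ · (254 + 244) · 5 = €1245.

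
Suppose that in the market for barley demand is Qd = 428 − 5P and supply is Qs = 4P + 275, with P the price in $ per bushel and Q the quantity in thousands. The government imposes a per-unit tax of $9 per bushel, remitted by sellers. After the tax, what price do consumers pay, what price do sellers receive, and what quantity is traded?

Before the tax: set 428 − 5P = 4P + 275 → P* = $17, Q* = 343.
With the tax collected from sellers, supply shifts: Qs = 4(P − 9) + 275.
New equilibrium: consumers pay $21, sellers receive $12, Q = 323. (Wedge: Pb − Ps = 9.)
The less price-elastic side of the market bears the larger share of a per-unit tax.

Consumers pay $21; sellers receive $12; quantity = 323.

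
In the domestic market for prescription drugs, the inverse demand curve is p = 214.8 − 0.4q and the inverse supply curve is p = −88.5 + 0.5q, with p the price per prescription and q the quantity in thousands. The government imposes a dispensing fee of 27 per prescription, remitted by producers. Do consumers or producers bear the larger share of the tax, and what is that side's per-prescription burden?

Producers bear the larger share: 15 per prescription.

Inverting to q(p) form: qd = 537 − 2.5p; qs = 2p + 177.
Without the tax, 537 − 2.5p = 2p + 177 gives 4.5p = 360, so p* = 80 and q* = 337.
With the tax collected from producers, supply shifts: qs = 2(p − 27) + 177.
Solving gives q = 307 with consumers paying 92 and producers receiving 65 (the 27 wedge).
Per-prescription burden: consumers 12, producers 15.
Producers take the larger share because supply is less price-elastic here (demand slope 2.5 vs supply slope 2).
The less price-elastic side of the market bears the larger share of a per-unit tax.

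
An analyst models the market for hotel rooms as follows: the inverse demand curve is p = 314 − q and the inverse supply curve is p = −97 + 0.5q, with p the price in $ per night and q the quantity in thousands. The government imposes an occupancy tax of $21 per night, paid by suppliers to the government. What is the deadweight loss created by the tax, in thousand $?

Deadweight loss = $147 thousand.

Rewrite in direct form: qd = 314 − p and qs = 2p + 194.
Before the tax: set 314 − p = 2p + 194 → p* = $40, q* = 274.
With the tax collected from suppliers, supply shifts: qs = 2(p − 21) + 194.
New equilibrium: buyers pay $54, suppliers receive $33, q = 260. (Wedge: pb − ps = 21.)
Quantity falls by |ΔQ| = |274 − 260| = 14.
DWL = ½ · t · |ΔQ| = ½ · 21 · 14 = $147.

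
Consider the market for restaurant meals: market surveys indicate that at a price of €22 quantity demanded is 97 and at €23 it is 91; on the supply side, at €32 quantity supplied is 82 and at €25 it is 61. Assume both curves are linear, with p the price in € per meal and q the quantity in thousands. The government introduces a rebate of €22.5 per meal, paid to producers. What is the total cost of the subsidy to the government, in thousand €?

Demand slope: (91 − 97)/(23 − 22) = -6, so qd = 229 − 6p.
Supply slope: (61 − 82)/(25 − 32) = 3, so qs = 3p − 14.
Before the subsidy: set 229 − 6p = 3p − 14 → p* = €27, q* = 67.
With a per-unit subsidy paid to producers, each receives p + 22.5 per unit sold, so supply becomes qs = 3(p + 22.5) − 14.
New equilibrium: consumers pay €19.5, producers receive €42, q = 112. (Wedge: pb − ps = −22.5.)
Outlay = t · Q = 22.5 · 112 = €2520.

Government outlay = €2520 thousand.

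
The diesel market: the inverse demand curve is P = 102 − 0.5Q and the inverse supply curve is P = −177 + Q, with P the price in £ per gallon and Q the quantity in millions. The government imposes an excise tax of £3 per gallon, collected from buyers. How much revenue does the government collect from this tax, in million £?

Rewrite in direct form: Qd = 204 − 2P and Qs = P + 177.
Before the tax: set 204 − 2P = P + 177 → P* = £9, Q* = 186.
With the tax collected from buyers, demand (in seller-price terms) shifts: Qd = 204 − 2(P + 3).
Solving gives Q = 184 with buyers paying £10 and producers receiving £7 (the £3 wedge).
Revenue = t · Q = 3 · 184 = £552.

Tax revenue = £552 million.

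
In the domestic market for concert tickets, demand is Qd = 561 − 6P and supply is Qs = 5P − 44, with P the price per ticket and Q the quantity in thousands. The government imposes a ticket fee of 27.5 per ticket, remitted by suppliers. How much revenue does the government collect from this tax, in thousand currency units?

Without the tax, 561 − 6P = 5P − 44 gives 11P = 605, so P* = 55 and Q* = 231.
With the tax collected from suppliers, supply shifts: Qs = 5(P − 27.5) − 44.
New equilibrium: consumers pay 67.5, suppliers receive 40, Q = 156. (Wedge: Pb − Ps = 27.5.)
Revenue = t · Q = 27.5 · 156 = 4290.

Tax revenue = 4290 thousand.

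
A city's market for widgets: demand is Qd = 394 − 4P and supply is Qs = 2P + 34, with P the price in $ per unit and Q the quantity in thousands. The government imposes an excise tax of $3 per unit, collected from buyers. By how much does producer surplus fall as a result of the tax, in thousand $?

Without the tax, 394 − 4P = 2P + 34 gives 6P = 360, so P* = $60 and Q* = 154.
With the tax collected from buyers, demand (in seller-price terms) shifts: Qd = 394 − 4(P + 3).
New equilibrium: buyers pay $61, producers receive $58, Q = 150. (Wedge: Pb − Ps = 3.)
ΔPS is the trapezoid between Q = 150 and Q = 154 of height $2: ½ · (154 + 150) · 2 = $304.

Producer surplus falls by $304 thousand.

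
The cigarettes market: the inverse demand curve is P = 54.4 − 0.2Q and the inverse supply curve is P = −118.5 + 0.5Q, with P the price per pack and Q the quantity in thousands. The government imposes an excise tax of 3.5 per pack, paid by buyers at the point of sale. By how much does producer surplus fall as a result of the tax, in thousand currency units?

Inverting to Q(P) form: Qd = 272 − 5P; Qs = 2P + 237.
Without the tax, 272 − 5P = 2P + 237 gives 7P = 35, so P* = 5 and Q* = 247.
With the tax collected from buyers, demand (in seller-price terms) shifts: Qd = 272 − 5(P + 3.5).
Solving gives Q = 242 with buyers paying 6 and producers receiving 2.5 (the 3.5 wedge).
ΔPS is the trapezoid between Q = 242 and Q = 247 of height 2.5: ½ · (247 + 242) · 2.5 = 611.25.

Producer surplus falls by 611.25 thousand.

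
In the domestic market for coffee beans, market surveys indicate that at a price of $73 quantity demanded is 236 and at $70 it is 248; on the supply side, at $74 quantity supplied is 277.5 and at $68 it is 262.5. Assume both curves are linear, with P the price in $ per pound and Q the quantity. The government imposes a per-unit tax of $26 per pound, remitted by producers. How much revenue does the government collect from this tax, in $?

Demand slope: (248 − 236)/(70 − 73) = -4, so Qd = 528 − 4P.
Supply slope: (262.5 − 277.5)/(68 − 74) = 2.5, so Qs = 2.5P + 92.5.
Without the tax, 528 − 4P = 2.5P + 92.5 gives 6.5P = 435.5, so P* = $67 and Q* = 260.
With the tax collected from producers, supply shifts: Qs = 2.5(P − 26) + 92.5.
Solving gives Q = 220 with consumers paying $77 and producers receiving $51 (the $26 wedge).
Revenue = t · Q = 26 · 220 = $5720.

Tax revenue = $5720.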